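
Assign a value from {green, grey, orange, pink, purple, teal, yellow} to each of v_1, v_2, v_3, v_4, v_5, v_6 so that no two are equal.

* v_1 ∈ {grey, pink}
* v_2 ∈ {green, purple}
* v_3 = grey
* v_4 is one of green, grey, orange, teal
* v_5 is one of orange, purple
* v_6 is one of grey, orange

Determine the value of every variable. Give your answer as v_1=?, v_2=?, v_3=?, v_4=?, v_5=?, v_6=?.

v_3 must be grey (only option left). Remove grey from v_1, v_4, v_6.
v_6 has just one choice, so v_6 = orange. So v_4, v_5 can't be orange.
That leaves v_1 = pink.
v_5 has just one choice, so v_5 = purple. Eliminate purple elsewhere: v_2.
v_2 must be green (only option left). Strike green from v_4.
v_4's domain is down to {teal}, so v_4 = teal.

v_1=pink, v_2=green, v_3=grey, v_4=teal, v_5=purple, v_6=orange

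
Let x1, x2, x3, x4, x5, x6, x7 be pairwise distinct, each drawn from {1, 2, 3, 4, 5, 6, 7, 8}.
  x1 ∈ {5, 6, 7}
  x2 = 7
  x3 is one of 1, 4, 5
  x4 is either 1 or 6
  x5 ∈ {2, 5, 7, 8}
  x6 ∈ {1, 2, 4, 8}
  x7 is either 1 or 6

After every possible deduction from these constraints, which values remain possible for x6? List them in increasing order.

2, 8

x2 must be 7 (only option left). Remove 7 from x1, x5.
x4 and x7 share exactly the 2 values {1, 6}; by pigeonhole those values go to them, so strike 1, 6 from x1, x3, x6.
x1's domain is down to {5}, so x1 = 5. So x3, x5 can't be 5.
x3's domain is down to {4}, so x3 = 4. So x6 can't be 4.
No further eliminations apply; x6 can still be any of 2, 8.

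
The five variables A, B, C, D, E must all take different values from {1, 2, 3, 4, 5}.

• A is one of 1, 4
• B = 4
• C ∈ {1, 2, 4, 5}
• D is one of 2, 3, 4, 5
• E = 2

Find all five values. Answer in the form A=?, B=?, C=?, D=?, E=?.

B has just one choice, so B = 4. Strike 4 from A, C, D.
E has just one choice, so E = 2. Eliminate 2 elsewhere: C, D.
That leaves A = 1. So C can't be 1.
C must be 5 (only option left). Eliminate 5 elsewhere: D.
That leaves D = 3.

A=1, B=4, C=5, D=3, E=2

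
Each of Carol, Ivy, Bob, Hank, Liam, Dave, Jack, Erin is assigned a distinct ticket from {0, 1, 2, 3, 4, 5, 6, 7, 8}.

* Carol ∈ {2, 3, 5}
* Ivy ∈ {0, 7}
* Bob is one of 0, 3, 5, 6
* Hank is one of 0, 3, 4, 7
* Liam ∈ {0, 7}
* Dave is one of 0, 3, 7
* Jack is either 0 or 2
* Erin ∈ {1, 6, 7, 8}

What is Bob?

The 2 variables Ivy and Liam are confined to {0, 7}, which locks those values in; drop them from Bob, Hank, Dave, Jack, Erin.
Dave has just one choice, so Dave = 3. Remove 3 from Carol, Bob, Hank.
That leaves Jack = 2. Strike 2 from Carol.
Carol has just one choice, so Carol = 5. So Bob can't be 5.
So Bob = 6.

6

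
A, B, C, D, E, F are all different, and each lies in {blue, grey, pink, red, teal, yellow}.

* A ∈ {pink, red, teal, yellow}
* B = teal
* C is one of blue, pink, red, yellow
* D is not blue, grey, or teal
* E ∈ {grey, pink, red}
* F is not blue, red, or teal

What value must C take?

blue

B has just one choice, so B = teal. Eliminate teal elsewhere: A.
Among the 5 still-open variables, blue fits only C (and all 5 values in {blue, grey, pink, red, yellow} must be used), so C = blue.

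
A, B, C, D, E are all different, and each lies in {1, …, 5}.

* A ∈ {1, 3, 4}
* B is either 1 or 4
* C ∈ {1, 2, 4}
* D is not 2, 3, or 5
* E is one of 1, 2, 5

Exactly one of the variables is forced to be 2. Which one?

C

Among the 5 variables, 3 fits only A (and all 5 values in {1, 2, 3, 4, 5} must be used), so A = 3.
The 4 still-open variables draw from only 4 values {1, 2, 4, 5}, so each is used; only E can be 5, hence E = 5.
The 3 still-open variables draw from only 3 values {1, 2, 4}, so each is used; only C can be 2, hence C = 2.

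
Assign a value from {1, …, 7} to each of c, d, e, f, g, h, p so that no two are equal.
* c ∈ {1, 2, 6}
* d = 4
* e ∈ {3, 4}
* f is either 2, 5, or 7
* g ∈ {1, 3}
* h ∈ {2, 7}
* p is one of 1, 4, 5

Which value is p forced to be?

d has just one choice, so d = 4. Eliminate 4 elsewhere: e, p.
e has just one choice, so e = 3. So g can't be 3.
g has just one choice, so g = 1. Strike 1 from c, p.
So p = 5.

5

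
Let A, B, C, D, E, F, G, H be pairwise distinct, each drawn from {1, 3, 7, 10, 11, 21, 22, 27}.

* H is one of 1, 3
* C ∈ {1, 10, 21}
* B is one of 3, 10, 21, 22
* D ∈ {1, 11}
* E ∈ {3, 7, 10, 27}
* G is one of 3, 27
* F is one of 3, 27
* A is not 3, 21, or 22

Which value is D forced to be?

Among the 8 variables, 22 fits only B (and all 8 values in {1, 3, 7, 10, 11, 21, 22, 27} must be used), so B = 22.
The 7 still-open variables together cover exactly {1, 3, 7, 10, 11, 21, 27} — 7 values for 7 variables — and 21 appears only in C's list, so C = 21.
F and G share exactly the 2 values {3, 27}; by pigeonhole those values go to them, so strike 3, 27 from A, E, H.
H must be 1 (only option left). Eliminate 1 elsewhere: A, D.
So D = 11.

11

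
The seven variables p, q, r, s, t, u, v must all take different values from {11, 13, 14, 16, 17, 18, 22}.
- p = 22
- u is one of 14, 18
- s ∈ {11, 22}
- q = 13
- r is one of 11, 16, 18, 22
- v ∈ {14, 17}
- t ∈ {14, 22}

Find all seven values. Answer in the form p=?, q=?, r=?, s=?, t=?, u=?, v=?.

p=22, q=13, r=16, s=11, t=14, u=18, v=17

p must be 22 (only option left). Remove 22 from r, s, t.
That leaves q = 13.
s's domain is down to {11}, so s = 11. Eliminate 11 elsewhere: r.
t must be 14 (only option left). Strike 14 from u, v.
u's domain is down to {18}, so u = 18. Strike 18 from r.
v's domain is down to {17}, so v = 17.
r must be 16 (only option left).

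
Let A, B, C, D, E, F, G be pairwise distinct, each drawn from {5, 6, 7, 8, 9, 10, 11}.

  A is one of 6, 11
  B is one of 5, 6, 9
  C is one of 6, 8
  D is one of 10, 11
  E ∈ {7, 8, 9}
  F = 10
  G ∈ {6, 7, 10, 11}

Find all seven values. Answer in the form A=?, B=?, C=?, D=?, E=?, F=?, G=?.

A=6, B=5, C=8, D=11, E=9, F=10, G=7

F has just one choice, so F = 10. Strike 10 from D, G.
D must be 11 (only option left). Remove 11 from A, G.
A must be 6 (only option left). Remove 6 from B, C, G.
That leaves C = 8. Strike 8 from E.
G's domain is down to {7}, so G = 7. Eliminate 7 elsewhere: E.
That leaves E = 9. Remove 9 from B.
B's domain is down to {5}, so B = 5.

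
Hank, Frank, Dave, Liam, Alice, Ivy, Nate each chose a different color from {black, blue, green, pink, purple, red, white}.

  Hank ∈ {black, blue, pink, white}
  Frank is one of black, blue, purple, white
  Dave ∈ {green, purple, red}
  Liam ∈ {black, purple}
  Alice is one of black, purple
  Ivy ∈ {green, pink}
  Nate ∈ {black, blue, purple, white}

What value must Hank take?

pink

The 7 variables draw from only 7 values {black, blue, green, pink, purple, red, white}, so each is used; only Dave can be red, hence Dave = red.
The 6 still-open variables together cover exactly {black, blue, green, pink, purple, white} — 6 values for 6 variables — and green appears only in Ivy's list, so Ivy = green.
The 5 still-open variables together cover exactly {black, blue, pink, purple, white} — 5 values for 5 variables — and pink appears only in Hank's list, so Hank = pink.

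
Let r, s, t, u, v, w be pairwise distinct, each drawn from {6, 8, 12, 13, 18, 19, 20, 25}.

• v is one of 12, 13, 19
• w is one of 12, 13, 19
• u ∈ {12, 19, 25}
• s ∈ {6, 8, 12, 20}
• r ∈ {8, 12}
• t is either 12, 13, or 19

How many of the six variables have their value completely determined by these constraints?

t, v, w share exactly the 3 values {12, 13, 19}; by pigeonhole those values go to them, so strike 12, 13, 19 from r, s, u.
r must be 8 (only option left). Eliminate 8 elsewhere: s.
u must be 25 (only option left).
Determined: r=8, u=25. The other variables each still have more than one consistent value. That makes 2.

2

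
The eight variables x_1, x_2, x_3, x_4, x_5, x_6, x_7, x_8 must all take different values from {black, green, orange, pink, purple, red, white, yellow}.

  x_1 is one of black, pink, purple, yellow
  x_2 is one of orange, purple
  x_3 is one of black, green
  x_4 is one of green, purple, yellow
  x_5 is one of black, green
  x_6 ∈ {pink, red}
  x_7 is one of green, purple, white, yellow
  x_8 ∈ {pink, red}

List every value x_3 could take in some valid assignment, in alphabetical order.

The 8 variables draw from only 8 values {black, green, orange, pink, purple, red, white, yellow}, so each is used; only x_2 can be orange, hence x_2 = orange.
The 7 still-open variables draw from only 7 values {black, green, pink, purple, red, white, yellow}, so each is used; only x_7 can be white, hence x_7 = white.
The 2 variables x_3 and x_5 are confined to {black, green}, which locks those values in; drop them from x_1, x_4.
x_6 and x_8 share exactly the 2 values {pink, red}; by pigeonhole those values go to them, so strike pink, red from x_1.
No further eliminations apply; x_3 can still be any of black, green.

black, green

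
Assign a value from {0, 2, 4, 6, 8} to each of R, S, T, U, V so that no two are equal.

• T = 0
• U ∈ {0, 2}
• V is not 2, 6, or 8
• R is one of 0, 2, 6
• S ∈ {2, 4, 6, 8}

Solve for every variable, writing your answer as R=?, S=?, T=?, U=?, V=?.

R=6, S=8, T=0, U=2, V=4

T has just one choice, so T = 0. Remove 0 from R, U, V.
That leaves U = 2. So R, S can't be 2.
V's domain is down to {4}, so V = 4. Remove 4 from S.
That leaves R = 6. Strike 6 from S.
S has just one choice, so S = 8.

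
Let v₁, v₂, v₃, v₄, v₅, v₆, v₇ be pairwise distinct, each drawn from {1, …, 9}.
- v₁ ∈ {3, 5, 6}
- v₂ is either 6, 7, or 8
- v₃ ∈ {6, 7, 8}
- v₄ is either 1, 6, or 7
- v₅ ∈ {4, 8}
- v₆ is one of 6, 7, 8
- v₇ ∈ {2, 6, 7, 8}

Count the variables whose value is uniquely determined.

3

v₂, v₃, v₆ between them cover only {6, 7, 8} — a naked triple. Remove those values from v₁, v₄, v₅, v₇.
That leaves v₄ = 1.
That leaves v₅ = 4.
v₇'s domain is down to {2}, so v₇ = 2.
Determined: v₄=1, v₅=4, v₇=2. The other variables each still have more than one consistent value. That makes 3.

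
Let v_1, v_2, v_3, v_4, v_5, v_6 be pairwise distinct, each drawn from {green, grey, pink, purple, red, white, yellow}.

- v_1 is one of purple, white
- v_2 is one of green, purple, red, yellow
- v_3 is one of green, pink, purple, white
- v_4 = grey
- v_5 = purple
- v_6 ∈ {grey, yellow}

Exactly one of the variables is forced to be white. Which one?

v_1

v_4's domain is down to {grey}, so v_4 = grey. Remove grey from v_6.
v_5 has just one choice, so v_5 = purple. So v_1, v_2, v_3 can't be purple.
So white goes to v_1.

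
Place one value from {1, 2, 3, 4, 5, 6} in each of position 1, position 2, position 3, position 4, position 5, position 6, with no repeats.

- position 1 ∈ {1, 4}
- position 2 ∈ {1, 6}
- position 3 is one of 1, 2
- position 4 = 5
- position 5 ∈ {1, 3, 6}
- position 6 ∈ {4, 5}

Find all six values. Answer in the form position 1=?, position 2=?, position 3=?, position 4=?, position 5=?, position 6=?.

position 1=1, position 2=6, position 3=2, position 4=5, position 5=3, position 6=4

position 4 must be 5 (only option left). Strike 5 from position 6.
position 6 must be 4 (only option left). So position 1 can't be 4.
That leaves position 1 = 1. Eliminate 1 elsewhere: position 2, position 3, position 5.
position 2 must be 6 (only option left). So position 5 can't be 6.
position 3's domain is down to {2}, so position 3 = 2.
position 5's domain is down to {3}, so position 5 = 3.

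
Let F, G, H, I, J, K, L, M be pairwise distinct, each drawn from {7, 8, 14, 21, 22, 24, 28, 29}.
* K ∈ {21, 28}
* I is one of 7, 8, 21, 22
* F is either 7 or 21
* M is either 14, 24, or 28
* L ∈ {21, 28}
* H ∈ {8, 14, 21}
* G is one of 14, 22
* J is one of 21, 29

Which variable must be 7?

The 8 variables draw from only 8 values {7, 8, 14, 21, 22, 24, 28, 29}, so each is used; only M can be 24, hence M = 24.
Among the 7 still-open variables, 29 fits only J (and all 7 values in {7, 8, 14, 21, 22, 28, 29} must be used), so J = 29.
The 2 variables K and L are confined to {21, 28}, which locks those values in; drop them from F, H, I.
So 7 goes to F.

F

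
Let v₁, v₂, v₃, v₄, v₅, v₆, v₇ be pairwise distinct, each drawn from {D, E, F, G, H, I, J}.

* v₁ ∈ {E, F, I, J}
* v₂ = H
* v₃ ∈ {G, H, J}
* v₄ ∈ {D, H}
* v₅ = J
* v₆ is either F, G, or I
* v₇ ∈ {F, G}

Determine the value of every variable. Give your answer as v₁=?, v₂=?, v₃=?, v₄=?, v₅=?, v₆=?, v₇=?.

v₁=E, v₂=H, v₃=G, v₄=D, v₅=J, v₆=I, v₇=F

v₂ must be H (only option left). Eliminate H elsewhere: v₃, v₄.
v₄'s domain is down to {D}, so v₄ = D.
v₅ has just one choice, so v₅ = J. Remove J from v₁, v₃.
v₃ has just one choice, so v₃ = G. Strike G from v₆, v₇.
v₇ must be F (only option left). Eliminate F elsewhere: v₁, v₆.
v₆ must be I (only option left). Eliminate I elsewhere: v₁.
v₁'s domain is down to {E}, so v₁ = E.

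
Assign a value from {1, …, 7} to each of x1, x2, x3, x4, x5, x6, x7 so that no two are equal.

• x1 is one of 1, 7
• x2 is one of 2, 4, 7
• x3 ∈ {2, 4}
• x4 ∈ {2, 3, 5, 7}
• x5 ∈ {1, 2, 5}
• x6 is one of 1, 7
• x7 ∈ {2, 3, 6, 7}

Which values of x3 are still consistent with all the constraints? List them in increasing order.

Among the 7 variables, 6 fits only x7 (and all 7 values in {1, 2, 3, 4, 5, 6, 7} must be used), so x7 = 6.
Among the 6 still-open variables, 3 fits only x4 (and all 6 values in {1, 2, 3, 4, 5, 7} must be used), so x4 = 3.
The 5 still-open variables draw from only 5 values {1, 2, 4, 5, 7}, so each is used; only x5 can be 5, hence x5 = 5.
The 2 variables x1 and x6 are confined to {1, 7}, which locks those values in; drop them from x2.
No further eliminations apply; x3 can still be any of 2, 4.

2, 4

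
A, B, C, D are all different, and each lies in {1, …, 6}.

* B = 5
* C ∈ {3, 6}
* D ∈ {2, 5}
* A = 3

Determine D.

A must be 3 (only option left). So C can't be 3.
That leaves B = 5. Remove 5 from D.
So D = 2.

2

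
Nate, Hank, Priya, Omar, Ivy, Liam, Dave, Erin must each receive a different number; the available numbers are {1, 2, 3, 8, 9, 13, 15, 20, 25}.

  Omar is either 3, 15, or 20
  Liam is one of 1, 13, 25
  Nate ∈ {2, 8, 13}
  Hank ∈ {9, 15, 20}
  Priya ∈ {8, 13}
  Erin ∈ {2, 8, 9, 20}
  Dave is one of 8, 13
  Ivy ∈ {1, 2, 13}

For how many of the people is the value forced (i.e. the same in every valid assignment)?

Priya and Dave between them cover only {8, 13} — a naked pair. Remove those values from Nate, Ivy, Liam, Erin.
Nate's domain is down to {2}, so Nate = 2. Remove 2 from Ivy, Erin.
Ivy has just one choice, so Ivy = 1. Strike 1 from Liam.
Liam must be 25 (only option left).
Determined: Nate=2, Ivy=1, Liam=25. The other people each still have more than one consistent value. That makes 3.

3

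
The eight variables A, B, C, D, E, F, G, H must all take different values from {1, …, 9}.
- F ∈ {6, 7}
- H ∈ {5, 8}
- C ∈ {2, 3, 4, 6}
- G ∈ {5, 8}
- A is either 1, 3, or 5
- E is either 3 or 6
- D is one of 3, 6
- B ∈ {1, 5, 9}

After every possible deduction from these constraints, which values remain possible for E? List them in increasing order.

D and E share exactly the 2 values {3, 6}; by pigeonhole those values go to them, so strike 3, 6 from A, C, F.
F has just one choice, so F = 7.
The 2 variables G and H are confined to {5, 8}, which locks those values in; drop them from A, B.
A must be 1 (only option left). Remove 1 from B.
That leaves B = 9.
No further eliminations apply; E can still be any of 3, 6.

3, 6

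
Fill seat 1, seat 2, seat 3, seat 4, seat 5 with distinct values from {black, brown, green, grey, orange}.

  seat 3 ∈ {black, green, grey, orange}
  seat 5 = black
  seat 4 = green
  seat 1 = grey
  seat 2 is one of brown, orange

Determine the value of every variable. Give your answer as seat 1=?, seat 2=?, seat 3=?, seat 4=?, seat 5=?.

seat 1=grey, seat 2=brown, seat 3=orange, seat 4=green, seat 5=black

seat 1's domain is down to {grey}, so seat 1 = grey. Remove grey from seat 3.
That leaves seat 4 = green. Remove green from seat 3.
That leaves seat 5 = black. Eliminate black elsewhere: seat 3.
seat 3 must be orange (only option left). Strike orange from seat 2.
That leaves seat 2 = brown.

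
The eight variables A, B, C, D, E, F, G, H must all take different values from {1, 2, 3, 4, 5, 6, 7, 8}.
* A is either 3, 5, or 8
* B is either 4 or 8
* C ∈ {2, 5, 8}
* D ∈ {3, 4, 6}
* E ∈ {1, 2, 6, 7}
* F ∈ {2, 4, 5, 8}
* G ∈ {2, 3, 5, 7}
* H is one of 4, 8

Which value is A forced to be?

3

Among the 8 variables, 1 fits only E (and all 8 values in {1, 2, 3, 4, 5, 6, 7, 8} must be used), so E = 1.
Among the 7 still-open variables, 6 fits only D (and all 7 values in {2, 3, 4, 5, 6, 7, 8} must be used), so D = 6.
The 6 still-open variables together cover exactly {2, 3, 4, 5, 7, 8} — 6 values for 6 variables — and 7 appears only in G's list, so G = 7.
The 5 still-open variables together cover exactly {2, 3, 4, 5, 8} — 5 values for 5 variables — and 3 appears only in A's list, so A = 3.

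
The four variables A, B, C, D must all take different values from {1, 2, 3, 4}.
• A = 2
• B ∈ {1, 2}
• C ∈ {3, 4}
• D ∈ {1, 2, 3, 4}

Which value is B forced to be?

1

A's domain is down to {2}, so A = 2. Remove 2 from B, D.
So B = 1.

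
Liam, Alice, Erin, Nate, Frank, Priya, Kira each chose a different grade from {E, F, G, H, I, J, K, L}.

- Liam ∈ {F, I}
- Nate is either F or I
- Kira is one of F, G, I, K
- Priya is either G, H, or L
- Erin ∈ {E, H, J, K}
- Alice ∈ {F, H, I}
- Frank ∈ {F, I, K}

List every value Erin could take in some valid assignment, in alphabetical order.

The 2 variables Liam and Nate are confined to {F, I}, which locks those values in; drop them from Alice, Frank, Kira.
That leaves Alice = H. Eliminate H elsewhere: Erin, Priya.
Frank must be K (only option left). Remove K from Erin, Kira.
Kira's domain is down to {G}, so Kira = G. So Priya can't be G.
Priya has just one choice, so Priya = L.
No further eliminations apply; Erin can still be any of E, J.

E, J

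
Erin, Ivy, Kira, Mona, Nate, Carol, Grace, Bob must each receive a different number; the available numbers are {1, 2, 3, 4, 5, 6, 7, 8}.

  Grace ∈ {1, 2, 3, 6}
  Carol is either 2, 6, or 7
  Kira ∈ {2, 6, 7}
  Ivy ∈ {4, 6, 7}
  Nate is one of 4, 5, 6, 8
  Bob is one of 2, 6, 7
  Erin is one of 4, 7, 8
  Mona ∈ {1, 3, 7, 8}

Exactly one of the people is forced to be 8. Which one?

Erin

The 8 variables draw from only 8 values {1, 2, 3, 4, 5, 6, 7, 8}, so each is used; only Nate can be 5, hence Nate = 5.
Kira, Carol, Bob share exactly the 3 values {2, 6, 7}; by pigeonhole those values go to them, so strike 2, 6, 7 from Erin, Ivy, Mona, Grace.
Ivy has just one choice, so Ivy = 4. Strike 4 from Erin.
So 8 goes to Erin.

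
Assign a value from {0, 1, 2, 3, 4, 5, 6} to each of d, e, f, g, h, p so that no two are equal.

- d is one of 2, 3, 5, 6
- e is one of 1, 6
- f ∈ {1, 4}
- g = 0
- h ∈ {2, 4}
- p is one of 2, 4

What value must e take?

6

g's domain is down to {0}, so g = 0.
h and p share exactly the 2 values {2, 4}; by pigeonhole those values go to them, so strike 2, 4 from d, f.
f has just one choice, so f = 1. So e can't be 1.
So e = 6.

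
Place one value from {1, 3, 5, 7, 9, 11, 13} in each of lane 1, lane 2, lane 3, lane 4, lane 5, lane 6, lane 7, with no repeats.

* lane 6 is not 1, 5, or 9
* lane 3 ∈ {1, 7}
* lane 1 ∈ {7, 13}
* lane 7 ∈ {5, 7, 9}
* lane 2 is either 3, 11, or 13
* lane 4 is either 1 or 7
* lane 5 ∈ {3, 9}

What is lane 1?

13

The 7 variables together cover exactly {1, 3, 5, 7, 9, 11, 13} — 7 values for 7 variables — and 5 appears only in lane 7's list, so lane 7 = 5.
The 6 still-open variables together cover exactly {1, 3, 7, 9, 11, 13} — 6 values for 6 variables — and 9 appears only in lane 5's list, so lane 5 = 9.
lane 3 and lane 4 between them cover only {1, 7} — a naked pair. Remove those values from lane 1, lane 6.
So lane 1 = 13.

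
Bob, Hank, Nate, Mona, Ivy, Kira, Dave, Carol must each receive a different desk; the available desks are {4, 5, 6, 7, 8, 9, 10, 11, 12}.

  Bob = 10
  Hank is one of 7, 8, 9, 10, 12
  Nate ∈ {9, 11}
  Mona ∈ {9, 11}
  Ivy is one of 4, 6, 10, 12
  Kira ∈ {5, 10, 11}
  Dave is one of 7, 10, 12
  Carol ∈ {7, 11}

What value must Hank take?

8

Bob's domain is down to {10}, so Bob = 10. So Hank, Ivy, Kira, Dave can't be 10.
Nate and Mona between them cover only {9, 11} — a naked pair. Remove those values from Hank, Kira, Carol.
Kira's domain is down to {5}, so Kira = 5.
Carol has just one choice, so Carol = 7. Remove 7 from Hank, Dave.
Dave has just one choice, so Dave = 12. Eliminate 12 elsewhere: Hank, Ivy.
So Hank = 8.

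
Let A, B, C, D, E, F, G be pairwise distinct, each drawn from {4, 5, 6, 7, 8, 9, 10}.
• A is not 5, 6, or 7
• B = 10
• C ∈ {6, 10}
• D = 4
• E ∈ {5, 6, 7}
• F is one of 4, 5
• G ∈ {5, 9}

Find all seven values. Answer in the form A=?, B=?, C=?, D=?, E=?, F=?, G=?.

A=8, B=10, C=6, D=4, E=7, F=5, G=9

B's domain is down to {10}, so B = 10. Remove 10 from A, C.
C must be 6 (only option left). Strike 6 from E.
That leaves D = 4. So A, F can't be 4.
That leaves F = 5. Eliminate 5 elsewhere: E, G.
G must be 9 (only option left). Remove 9 from A.
A's domain is down to {8}, so A = 8.
E must be 7 (only option left).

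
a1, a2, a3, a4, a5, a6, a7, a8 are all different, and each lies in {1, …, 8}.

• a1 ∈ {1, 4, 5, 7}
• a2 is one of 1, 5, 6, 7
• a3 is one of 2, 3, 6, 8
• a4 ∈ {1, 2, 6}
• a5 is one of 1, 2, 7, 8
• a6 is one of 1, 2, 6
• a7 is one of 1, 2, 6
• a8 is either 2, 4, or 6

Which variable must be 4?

a8

Among the 8 variables, 3 fits only a3 (and all 8 values in {1, 2, 3, 4, 5, 6, 7, 8} must be used), so a3 = 3.
The 7 still-open variables draw from only 7 values {1, 2, 4, 5, 6, 7, 8}, so each is used; only a5 can be 8, hence a5 = 8.
a4, a6, a7 share exactly the 3 values {1, 2, 6}; by pigeonhole those values go to them, so strike 1, 2, 6 from a1, a2, a8.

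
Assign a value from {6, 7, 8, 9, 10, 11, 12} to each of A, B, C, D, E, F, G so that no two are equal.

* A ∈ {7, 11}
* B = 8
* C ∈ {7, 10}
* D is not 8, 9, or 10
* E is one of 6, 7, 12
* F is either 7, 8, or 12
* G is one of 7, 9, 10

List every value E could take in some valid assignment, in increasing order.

B's domain is down to {8}, so B = 8. Eliminate 8 elsewhere: F.
Among the 6 still-open variables, 9 fits only G (and all 6 values in {6, 7, 9, 10, 11, 12} must be used), so G = 9.
The 5 still-open variables draw from only 5 values {6, 7, 10, 11, 12}, so each is used; only C can be 10, hence C = 10.
No further eliminations apply; E can still be any of 6, 7, 12.

6, 7, 12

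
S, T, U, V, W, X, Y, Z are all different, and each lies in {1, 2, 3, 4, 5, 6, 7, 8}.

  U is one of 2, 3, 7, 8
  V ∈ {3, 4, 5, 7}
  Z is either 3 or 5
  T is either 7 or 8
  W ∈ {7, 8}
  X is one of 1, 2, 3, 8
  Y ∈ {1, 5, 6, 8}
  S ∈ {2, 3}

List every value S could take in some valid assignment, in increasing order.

The 8 variables together cover exactly {1, 2, 3, 4, 5, 6, 7, 8} — 8 values for 8 variables — and 4 appears only in V's list, so V = 4.
Among the 7 still-open variables, 6 fits only Y (and all 7 values in {1, 2, 3, 5, 6, 7, 8} must be used), so Y = 6.
The 6 still-open variables together cover exactly {1, 2, 3, 5, 7, 8} — 6 values for 6 variables — and 1 appears only in X's list, so X = 1.
The 5 still-open variables together cover exactly {2, 3, 5, 7, 8} — 5 values for 5 variables — and 5 appears only in Z's list, so Z = 5.
T and W share exactly the 2 values {7, 8}; by pigeonhole those values go to them, so strike 7, 8 from U.
No further eliminations apply; S can still be any of 2, 3.

2, 3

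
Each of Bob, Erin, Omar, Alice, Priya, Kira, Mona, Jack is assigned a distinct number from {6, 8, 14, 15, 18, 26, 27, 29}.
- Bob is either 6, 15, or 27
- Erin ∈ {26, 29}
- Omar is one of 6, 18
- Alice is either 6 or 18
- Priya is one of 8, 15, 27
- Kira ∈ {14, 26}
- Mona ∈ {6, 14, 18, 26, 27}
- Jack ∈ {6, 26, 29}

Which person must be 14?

Kira

The 8 variables together cover exactly {6, 8, 14, 15, 18, 26, 27, 29} — 8 values for 8 variables — and 8 appears only in Priya's list, so Priya = 8.
Among the 7 still-open variables, 15 fits only Bob (and all 7 values in {6, 14, 15, 18, 26, 27, 29} must be used), so Bob = 15.
The 6 still-open variables draw from only 6 values {6, 14, 18, 26, 27, 29}, so each is used; only Mona can be 27, hence Mona = 27.
Among the 5 still-open variables, 14 fits only Kira (and all 5 values in {6, 14, 18, 26, 29} must be used), so Kira = 14.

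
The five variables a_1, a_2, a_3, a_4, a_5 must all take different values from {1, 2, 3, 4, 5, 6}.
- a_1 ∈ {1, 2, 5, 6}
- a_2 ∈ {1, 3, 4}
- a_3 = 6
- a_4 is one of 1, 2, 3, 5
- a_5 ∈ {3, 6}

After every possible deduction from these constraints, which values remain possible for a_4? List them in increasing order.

1, 2, 5

a_3 must be 6 (only option left). Strike 6 from a_1, a_5.
a_5 has just one choice, so a_5 = 3. Eliminate 3 elsewhere: a_2, a_4.
No further eliminations apply; a_4 can still be any of 1, 2, 5.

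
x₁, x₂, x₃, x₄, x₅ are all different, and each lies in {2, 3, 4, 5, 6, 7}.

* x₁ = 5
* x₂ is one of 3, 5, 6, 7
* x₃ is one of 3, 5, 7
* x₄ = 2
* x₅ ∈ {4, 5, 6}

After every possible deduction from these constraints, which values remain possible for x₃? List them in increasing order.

x₁'s domain is down to {5}, so x₁ = 5. Strike 5 from x₂, x₃, x₅.
x₄'s domain is down to {2}, so x₄ = 2.
No further eliminations apply; x₃ can still be any of 3, 7.

3, 7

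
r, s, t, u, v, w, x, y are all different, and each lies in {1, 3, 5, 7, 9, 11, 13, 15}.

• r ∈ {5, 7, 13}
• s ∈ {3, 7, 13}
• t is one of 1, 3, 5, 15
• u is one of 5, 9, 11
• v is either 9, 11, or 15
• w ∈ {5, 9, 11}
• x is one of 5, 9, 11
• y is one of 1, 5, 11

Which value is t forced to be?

3

The 3 variables u, w, x are confined to {5, 9, 11}, which locks those values in; drop them from r, t, v, y.
v has just one choice, so v = 15. Remove 15 from t.
y has just one choice, so y = 1. So t can't be 1.
So t = 3.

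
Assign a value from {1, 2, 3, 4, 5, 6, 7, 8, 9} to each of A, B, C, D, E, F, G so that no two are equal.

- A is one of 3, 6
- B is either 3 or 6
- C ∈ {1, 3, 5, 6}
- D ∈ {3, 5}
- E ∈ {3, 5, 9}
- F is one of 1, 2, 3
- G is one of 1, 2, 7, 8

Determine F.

A and B share exactly the 2 values {3, 6}; by pigeonhole those values go to them, so strike 3, 6 from C, D, E, F.
D must be 5 (only option left). Eliminate 5 elsewhere: C, E.
That leaves E = 9.
C's domain is down to {1}, so C = 1. Remove 1 from F, G.
So F = 2.

2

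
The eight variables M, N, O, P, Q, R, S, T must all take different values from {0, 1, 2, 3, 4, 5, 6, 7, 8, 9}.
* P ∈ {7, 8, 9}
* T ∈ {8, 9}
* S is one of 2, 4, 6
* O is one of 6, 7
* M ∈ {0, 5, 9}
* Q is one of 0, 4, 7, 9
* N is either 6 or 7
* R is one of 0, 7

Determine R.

0

The 8 variables together cover exactly {0, 2, 4, 5, 6, 7, 8, 9} — 8 values for 8 variables — and 2 appears only in S's list, so S = 2.
The 7 still-open variables together cover exactly {0, 4, 5, 6, 7, 8, 9} — 7 values for 7 variables — and 4 appears only in Q's list, so Q = 4.
The 6 still-open variables draw from only 6 values {0, 5, 6, 7, 8, 9}, so each is used; only M can be 5, hence M = 5.
The 5 still-open variables together cover exactly {0, 6, 7, 8, 9} — 5 values for 5 variables — and 0 appears only in R's list, so R = 0.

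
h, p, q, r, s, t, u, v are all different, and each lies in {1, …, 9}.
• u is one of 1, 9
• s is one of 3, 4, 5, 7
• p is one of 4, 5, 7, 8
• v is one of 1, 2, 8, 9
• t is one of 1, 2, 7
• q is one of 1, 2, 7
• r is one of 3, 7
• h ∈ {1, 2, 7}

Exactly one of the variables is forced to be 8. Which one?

h, q, t between them cover only {1, 2, 7} — a naked triple. Remove those values from p, r, s, u, v.
r must be 3 (only option left). Eliminate 3 elsewhere: s.
u's domain is down to {9}, so u = 9. Eliminate 9 elsewhere: v.
So 8 goes to v.

v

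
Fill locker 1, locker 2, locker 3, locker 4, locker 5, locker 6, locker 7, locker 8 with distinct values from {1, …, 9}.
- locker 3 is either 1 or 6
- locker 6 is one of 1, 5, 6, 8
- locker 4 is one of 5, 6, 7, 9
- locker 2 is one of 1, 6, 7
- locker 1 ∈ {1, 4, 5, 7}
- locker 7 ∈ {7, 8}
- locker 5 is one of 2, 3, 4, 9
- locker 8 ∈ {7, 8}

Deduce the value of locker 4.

locker 7 and locker 8 between them cover only {7, 8} — a naked pair. Remove those values from locker 1, locker 2, locker 4, locker 6.
locker 2 and locker 3 share exactly the 2 values {1, 6}; by pigeonhole those values go to them, so strike 1, 6 from locker 1, locker 4, locker 6.
locker 6's domain is down to {5}, so locker 6 = 5. So locker 1, locker 4 can't be 5.
So locker 4 = 9.

9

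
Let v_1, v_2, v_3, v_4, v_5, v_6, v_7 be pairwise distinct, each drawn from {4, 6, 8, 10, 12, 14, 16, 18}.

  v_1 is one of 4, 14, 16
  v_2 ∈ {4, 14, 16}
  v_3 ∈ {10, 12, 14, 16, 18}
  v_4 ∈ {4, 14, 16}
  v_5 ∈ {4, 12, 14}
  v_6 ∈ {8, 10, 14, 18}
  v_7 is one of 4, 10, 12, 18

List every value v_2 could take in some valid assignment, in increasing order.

4, 14, 16

The 7 variables draw from only 7 values {4, 8, 10, 12, 14, 16, 18}, so each is used; only v_6 can be 8, hence v_6 = 8.
v_1, v_2, v_4 between them cover only {4, 14, 16} — a naked triple. Remove those values from v_3, v_5, v_7.
That leaves v_5 = 12. Eliminate 12 elsewhere: v_3, v_7.
No further eliminations apply; v_2 can still be any of 4, 14, 16.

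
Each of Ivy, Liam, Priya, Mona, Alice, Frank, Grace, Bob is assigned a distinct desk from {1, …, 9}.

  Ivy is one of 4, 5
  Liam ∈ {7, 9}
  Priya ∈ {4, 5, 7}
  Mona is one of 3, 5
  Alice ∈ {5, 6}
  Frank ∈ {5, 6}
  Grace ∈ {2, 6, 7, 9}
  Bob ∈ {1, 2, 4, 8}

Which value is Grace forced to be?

The 2 variables Alice and Frank are confined to {5, 6}, which locks those values in; drop them from Ivy, Priya, Mona, Grace.
Ivy's domain is down to {4}, so Ivy = 4. So Priya, Bob can't be 4.
That leaves Priya = 7. So Liam, Grace can't be 7.
Mona has just one choice, so Mona = 3.
Liam's domain is down to {9}, so Liam = 9. Strike 9 from Grace.
So Grace = 2.

2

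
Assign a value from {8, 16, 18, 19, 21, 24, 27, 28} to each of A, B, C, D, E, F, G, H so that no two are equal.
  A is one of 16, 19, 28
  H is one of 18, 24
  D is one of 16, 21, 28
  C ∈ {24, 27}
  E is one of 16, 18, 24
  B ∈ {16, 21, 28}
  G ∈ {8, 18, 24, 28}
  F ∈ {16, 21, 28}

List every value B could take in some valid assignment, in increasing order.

The 8 variables draw from only 8 values {8, 16, 18, 19, 21, 24, 27, 28}, so each is used; only G can be 8, hence G = 8.
The 7 still-open variables together cover exactly {16, 18, 19, 21, 24, 27, 28} — 7 values for 7 variables — and 19 appears only in A's list, so A = 19.
Among the 6 still-open variables, 27 fits only C (and all 6 values in {16, 18, 21, 24, 27, 28} must be used), so C = 27.
B, D, F share exactly the 3 values {16, 21, 28}; by pigeonhole those values go to them, so strike 16, 21, 28 from E.
No further eliminations apply; B can still be any of 16, 21, 28.

16, 21, 28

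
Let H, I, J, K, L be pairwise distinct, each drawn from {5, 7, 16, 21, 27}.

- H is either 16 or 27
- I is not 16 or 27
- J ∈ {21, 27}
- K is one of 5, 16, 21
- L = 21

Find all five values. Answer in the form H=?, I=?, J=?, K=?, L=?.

H=16, I=7, J=27, K=5, L=21

L must be 21 (only option left). Eliminate 21 elsewhere: I, J, K.
J's domain is down to {27}, so J = 27. Strike 27 from H.
That leaves H = 16. So K can't be 16.
That leaves K = 5. Remove 5 from I.
I must be 7 (only option left).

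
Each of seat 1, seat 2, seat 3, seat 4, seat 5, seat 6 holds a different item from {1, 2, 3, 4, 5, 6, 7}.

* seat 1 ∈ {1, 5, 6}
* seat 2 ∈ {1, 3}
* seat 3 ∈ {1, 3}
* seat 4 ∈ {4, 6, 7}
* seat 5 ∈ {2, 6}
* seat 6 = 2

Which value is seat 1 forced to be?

5

seat 6 has just one choice, so seat 6 = 2. Remove 2 from seat 5.
seat 5 has just one choice, so seat 5 = 6. Eliminate 6 elsewhere: seat 1, seat 4.
seat 2 and seat 3 between them cover only {1, 3} — a naked pair. Remove those values from seat 1.
So seat 1 = 5.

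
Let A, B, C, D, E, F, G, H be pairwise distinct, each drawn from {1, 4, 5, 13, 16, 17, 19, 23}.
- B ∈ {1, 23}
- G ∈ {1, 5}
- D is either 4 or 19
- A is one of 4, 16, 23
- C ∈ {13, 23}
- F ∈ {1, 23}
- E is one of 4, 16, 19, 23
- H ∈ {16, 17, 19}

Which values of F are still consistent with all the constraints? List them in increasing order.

1, 23

Among the 8 variables, 5 fits only G (and all 8 values in {1, 4, 5, 13, 16, 17, 19, 23} must be used), so G = 5.
The 7 still-open variables together cover exactly {1, 4, 13, 16, 17, 19, 23} — 7 values for 7 variables — and 13 appears only in C's list, so C = 13.
The 6 still-open variables together cover exactly {1, 4, 16, 17, 19, 23} — 6 values for 6 variables — and 17 appears only in H's list, so H = 17.
The 2 variables B and F are confined to {1, 23}, which locks those values in; drop them from A, E.
No further eliminations apply; F can still be any of 1, 23.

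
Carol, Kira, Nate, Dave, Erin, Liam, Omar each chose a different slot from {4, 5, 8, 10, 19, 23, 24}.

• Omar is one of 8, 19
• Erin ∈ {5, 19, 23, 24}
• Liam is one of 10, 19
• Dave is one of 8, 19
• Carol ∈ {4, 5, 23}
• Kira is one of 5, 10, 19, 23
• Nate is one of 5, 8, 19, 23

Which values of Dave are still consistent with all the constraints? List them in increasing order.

8, 19

The 7 variables together cover exactly {4, 5, 8, 10, 19, 23, 24} — 7 values for 7 variables — and 4 appears only in Carol's list, so Carol = 4.
Among the 6 still-open variables, 24 fits only Erin (and all 6 values in {5, 8, 10, 19, 23, 24} must be used), so Erin = 24.
Dave and Omar between them cover only {8, 19} — a naked pair. Remove those values from Kira, Nate, Liam.
Liam's domain is down to {10}, so Liam = 10. Remove 10 from Kira.
No further eliminations apply; Dave can still be any of 8, 19.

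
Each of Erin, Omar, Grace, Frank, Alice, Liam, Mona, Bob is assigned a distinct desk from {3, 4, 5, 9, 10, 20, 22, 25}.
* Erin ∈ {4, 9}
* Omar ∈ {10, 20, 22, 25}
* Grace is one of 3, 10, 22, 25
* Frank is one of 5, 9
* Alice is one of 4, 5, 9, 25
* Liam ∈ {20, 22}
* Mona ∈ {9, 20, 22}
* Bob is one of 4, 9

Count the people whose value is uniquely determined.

The 8 variables draw from only 8 values {3, 4, 5, 9, 10, 20, 22, 25}, so each is used; only Grace can be 3, hence Grace = 3.
The 7 still-open variables draw from only 7 values {4, 5, 9, 10, 20, 22, 25}, so each is used; only Omar can be 10, hence Omar = 10.
Among the 6 still-open variables, 25 fits only Alice (and all 6 values in {4, 5, 9, 20, 22, 25} must be used), so Alice = 25.
Among the 5 still-open variables, 5 fits only Frank (and all 5 values in {4, 5, 9, 20, 22} must be used), so Frank = 5.
Erin and Bob between them cover only {4, 9} — a naked pair. Remove those values from Mona.
Determined: Omar=10, Grace=3, Frank=5, Alice=25. The other people each still have more than one consistent value. That makes 4.

4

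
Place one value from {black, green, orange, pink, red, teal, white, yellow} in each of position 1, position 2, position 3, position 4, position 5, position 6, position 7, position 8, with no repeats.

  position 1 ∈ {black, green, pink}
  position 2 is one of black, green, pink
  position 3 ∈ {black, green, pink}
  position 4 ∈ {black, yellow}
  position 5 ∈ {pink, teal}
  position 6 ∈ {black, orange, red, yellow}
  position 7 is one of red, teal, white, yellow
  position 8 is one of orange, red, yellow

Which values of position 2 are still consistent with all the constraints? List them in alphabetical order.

The 8 variables draw from only 8 values {black, green, orange, pink, red, teal, white, yellow}, so each is used; only position 7 can be white, hence position 7 = white.
The 7 still-open variables together cover exactly {black, green, orange, pink, red, teal, yellow} — 7 values for 7 variables — and teal appears only in position 5's list, so position 5 = teal.
The 3 variables position 1, position 2, position 3 are confined to {black, green, pink}, which locks those values in; drop them from position 4, position 6.
position 4 must be yellow (only option left). So position 6, position 8 can't be yellow.
No further eliminations apply; position 2 can still be any of black, green, pink.

black, green, pink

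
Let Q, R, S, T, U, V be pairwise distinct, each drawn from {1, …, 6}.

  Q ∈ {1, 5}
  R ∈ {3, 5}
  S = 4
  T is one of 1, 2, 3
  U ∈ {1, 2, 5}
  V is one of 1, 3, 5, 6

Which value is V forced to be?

S has just one choice, so S = 4.
The 5 still-open variables draw from only 5 values {1, 2, 3, 5, 6}, so each is used; only V can be 6, hence V = 6.

6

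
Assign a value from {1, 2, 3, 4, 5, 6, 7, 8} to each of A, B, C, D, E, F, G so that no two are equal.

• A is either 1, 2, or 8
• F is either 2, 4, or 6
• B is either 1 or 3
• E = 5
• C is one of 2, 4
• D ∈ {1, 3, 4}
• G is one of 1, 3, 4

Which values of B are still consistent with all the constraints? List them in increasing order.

E's domain is down to {5}, so E = 5.
Among the 6 still-open variables, 6 fits only F (and all 6 values in {1, 2, 3, 4, 6, 8} must be used), so F = 6.
The 5 still-open variables draw from only 5 values {1, 2, 3, 4, 8}, so each is used; only A can be 8, hence A = 8.
The 4 still-open variables draw from only 4 values {1, 2, 3, 4}, so each is used; only C can be 2, hence C = 2.
No further eliminations apply; B can still be any of 1, 3.

1, 3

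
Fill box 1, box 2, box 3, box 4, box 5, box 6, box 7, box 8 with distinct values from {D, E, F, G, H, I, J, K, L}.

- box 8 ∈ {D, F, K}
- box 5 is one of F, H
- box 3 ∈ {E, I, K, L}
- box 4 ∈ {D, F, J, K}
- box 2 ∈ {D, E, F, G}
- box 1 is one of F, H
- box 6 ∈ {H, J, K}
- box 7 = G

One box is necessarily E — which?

box 2

box 7 has just one choice, so box 7 = G. Strike G from box 2.
The 2 variables box 1 and box 5 are confined to {F, H}, which locks those values in; drop them from box 2, box 4, box 6, box 8.
The 3 variables box 4, box 6, box 8 are confined to {D, J, K}, which locks those values in; drop them from box 2, box 3.
So E goes to box 2.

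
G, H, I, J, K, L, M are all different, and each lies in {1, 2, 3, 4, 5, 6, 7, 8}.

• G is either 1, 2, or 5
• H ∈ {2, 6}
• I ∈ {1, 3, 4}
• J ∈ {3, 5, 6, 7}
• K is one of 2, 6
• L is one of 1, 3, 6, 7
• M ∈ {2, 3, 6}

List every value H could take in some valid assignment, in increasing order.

2, 6

The 7 variables draw from only 7 values {1, 2, 3, 4, 5, 6, 7}, so each is used; only I can be 4, hence I = 4.
H and K share exactly the 2 values {2, 6}; by pigeonhole those values go to them, so strike 2, 6 from G, J, L, M.
M has just one choice, so M = 3. Strike 3 from J, L.
No further eliminations apply; H can still be any of 2, 6.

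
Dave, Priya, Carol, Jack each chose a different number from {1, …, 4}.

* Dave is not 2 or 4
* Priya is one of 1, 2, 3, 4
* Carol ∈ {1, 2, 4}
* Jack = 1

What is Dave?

Jack has just one choice, so Jack = 1. Strike 1 from Dave, Priya, Carol.
So Dave = 3.

3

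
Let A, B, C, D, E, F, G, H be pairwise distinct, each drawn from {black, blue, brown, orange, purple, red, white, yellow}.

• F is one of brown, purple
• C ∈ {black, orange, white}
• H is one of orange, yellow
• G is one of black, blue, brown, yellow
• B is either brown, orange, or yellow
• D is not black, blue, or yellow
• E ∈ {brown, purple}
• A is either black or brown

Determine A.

Among the 8 variables, blue fits only G (and all 8 values in {black, blue, brown, orange, purple, red, white, yellow} must be used), so G = blue.
Among the 7 still-open variables, red fits only D (and all 7 values in {black, brown, orange, purple, red, white, yellow} must be used), so D = red.
The 6 still-open variables together cover exactly {black, brown, orange, purple, white, yellow} — 6 values for 6 variables — and white appears only in C's list, so C = white.
The 5 still-open variables draw from only 5 values {black, brown, orange, purple, yellow}, so each is used; only A can be black, hence A = black.

black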